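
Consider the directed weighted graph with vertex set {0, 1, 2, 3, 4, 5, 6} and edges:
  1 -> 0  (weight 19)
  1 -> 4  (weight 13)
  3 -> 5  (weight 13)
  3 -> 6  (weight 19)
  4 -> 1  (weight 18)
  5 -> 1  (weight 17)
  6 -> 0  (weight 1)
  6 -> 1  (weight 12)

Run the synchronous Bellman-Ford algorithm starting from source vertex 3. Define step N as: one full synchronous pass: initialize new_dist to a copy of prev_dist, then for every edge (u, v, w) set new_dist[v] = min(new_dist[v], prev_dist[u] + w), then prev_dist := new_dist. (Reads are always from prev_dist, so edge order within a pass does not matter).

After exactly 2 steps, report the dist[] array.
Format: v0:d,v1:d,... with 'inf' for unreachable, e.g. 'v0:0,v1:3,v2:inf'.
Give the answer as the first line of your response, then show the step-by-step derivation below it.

v0:20,v1:30,v2:inf,v3:0,v4:inf,v5:13,v6:19

step 1: dist = v0:inf,v1:inf,v2:inf,v3:0,v4:inf,v5:13,v6:19
step 2: dist = v0:20,v1:30,v2:inf,v3:0,v4:inf,v5:13,v6:19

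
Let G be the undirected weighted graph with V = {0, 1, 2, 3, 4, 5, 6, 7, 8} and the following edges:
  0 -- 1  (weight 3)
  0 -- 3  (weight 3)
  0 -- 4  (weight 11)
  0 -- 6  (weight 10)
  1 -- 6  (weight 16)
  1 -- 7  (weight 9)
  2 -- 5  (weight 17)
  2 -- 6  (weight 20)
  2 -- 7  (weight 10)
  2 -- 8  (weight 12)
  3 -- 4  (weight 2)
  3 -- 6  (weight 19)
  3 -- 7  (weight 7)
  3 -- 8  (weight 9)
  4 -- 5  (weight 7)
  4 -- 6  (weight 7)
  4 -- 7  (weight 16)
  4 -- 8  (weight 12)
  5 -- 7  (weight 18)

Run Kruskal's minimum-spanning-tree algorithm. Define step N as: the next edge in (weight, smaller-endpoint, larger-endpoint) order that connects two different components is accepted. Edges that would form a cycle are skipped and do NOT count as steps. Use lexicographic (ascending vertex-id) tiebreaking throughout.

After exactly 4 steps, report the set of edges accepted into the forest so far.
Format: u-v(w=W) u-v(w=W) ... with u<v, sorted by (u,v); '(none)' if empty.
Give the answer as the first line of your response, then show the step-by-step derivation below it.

0-1(w=3) 0-3(w=3) 3-4(w=2) 3-7(w=7)

step 1: add edge 3-4 (w=2); MST = {3-4(w=2)}
step 2: add edge 0-1 (w=3); MST = {0-1(w=3) 3-4(w=2)}
step 3: add edge 0-3 (w=3); MST = {0-1(w=3) 0-3(w=3) 3-4(w=2)}
step 4: add edge 3-7 (w=7); MST = {0-1(w=3) 0-3(w=3) 3-4(w=2) 3-7(w=7)}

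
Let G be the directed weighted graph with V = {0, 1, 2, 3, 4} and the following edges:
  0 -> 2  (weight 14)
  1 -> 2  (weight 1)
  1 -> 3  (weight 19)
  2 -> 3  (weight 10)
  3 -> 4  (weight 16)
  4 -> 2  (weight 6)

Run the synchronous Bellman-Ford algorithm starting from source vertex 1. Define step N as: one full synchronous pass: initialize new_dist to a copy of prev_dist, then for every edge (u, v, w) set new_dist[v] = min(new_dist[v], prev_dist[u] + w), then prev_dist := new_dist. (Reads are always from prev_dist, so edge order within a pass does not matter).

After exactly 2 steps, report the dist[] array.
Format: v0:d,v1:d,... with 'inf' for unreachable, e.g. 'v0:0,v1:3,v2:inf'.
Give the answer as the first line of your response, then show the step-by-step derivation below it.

v0:inf,v1:0,v2:1,v3:11,v4:35

step 1: dist = v0:inf,v1:0,v2:1,v3:19,v4:inf
step 2: dist = v0:inf,v1:0,v2:1,v3:11,v4:35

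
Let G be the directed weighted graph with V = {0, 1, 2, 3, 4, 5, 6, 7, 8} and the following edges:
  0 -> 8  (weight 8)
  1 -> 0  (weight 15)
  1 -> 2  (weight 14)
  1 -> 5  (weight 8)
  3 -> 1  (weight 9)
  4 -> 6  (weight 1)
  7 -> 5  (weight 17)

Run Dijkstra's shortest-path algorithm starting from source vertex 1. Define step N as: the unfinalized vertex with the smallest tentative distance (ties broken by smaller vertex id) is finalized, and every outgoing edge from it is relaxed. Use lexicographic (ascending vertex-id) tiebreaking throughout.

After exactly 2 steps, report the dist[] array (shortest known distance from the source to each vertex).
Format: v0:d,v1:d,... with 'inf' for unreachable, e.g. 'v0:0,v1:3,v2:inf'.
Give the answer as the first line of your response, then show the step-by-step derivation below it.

v0:15,v1:0,v2:14,v3:inf,v4:inf,v5:8,v6:inf,v7:inf,v8:inf

step 1: dist = v0:15,v1:0,v2:14,v3:inf,v4:inf,v5:8,v6:inf,v7:inf,v8:inf
step 2: dist = v0:15,v1:0,v2:14,v3:inf,v4:inf,v5:8,v6:inf,v7:inf,v8:inf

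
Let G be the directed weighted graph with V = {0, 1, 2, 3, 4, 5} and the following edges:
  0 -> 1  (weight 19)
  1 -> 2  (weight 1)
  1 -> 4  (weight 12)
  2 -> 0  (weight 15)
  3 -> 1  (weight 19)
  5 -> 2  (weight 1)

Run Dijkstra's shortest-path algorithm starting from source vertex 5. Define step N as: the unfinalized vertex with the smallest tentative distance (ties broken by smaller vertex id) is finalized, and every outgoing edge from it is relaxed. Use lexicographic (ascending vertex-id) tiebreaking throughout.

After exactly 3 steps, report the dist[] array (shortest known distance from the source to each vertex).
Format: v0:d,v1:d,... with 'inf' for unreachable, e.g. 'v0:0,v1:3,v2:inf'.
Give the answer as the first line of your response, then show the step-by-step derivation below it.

v0:16,v1:35,v2:1,v3:inf,v4:inf,v5:0

step 1: dist = v0:inf,v1:inf,v2:1,v3:inf,v4:inf,v5:0
step 2: dist = v0:16,v1:inf,v2:1,v3:inf,v4:inf,v5:0
step 3: dist = v0:16,v1:35,v2:1,v3:inf,v4:inf,v5:0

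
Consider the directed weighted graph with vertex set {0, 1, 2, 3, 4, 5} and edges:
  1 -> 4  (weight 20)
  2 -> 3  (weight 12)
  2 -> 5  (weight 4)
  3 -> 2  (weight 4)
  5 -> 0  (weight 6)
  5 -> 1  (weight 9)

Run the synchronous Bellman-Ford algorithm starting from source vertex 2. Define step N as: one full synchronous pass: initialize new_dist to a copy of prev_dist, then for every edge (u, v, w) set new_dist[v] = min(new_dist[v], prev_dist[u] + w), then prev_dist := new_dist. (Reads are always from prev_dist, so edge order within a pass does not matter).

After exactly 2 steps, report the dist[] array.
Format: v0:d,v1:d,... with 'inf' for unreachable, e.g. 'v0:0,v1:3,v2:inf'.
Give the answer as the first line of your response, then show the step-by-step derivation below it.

v0:10,v1:13,v2:0,v3:12,v4:inf,v5:4

step 1: dist = v0:inf,v1:inf,v2:0,v3:12,v4:inf,v5:4
step 2: dist = v0:10,v1:13,v2:0,v3:12,v4:inf,v5:4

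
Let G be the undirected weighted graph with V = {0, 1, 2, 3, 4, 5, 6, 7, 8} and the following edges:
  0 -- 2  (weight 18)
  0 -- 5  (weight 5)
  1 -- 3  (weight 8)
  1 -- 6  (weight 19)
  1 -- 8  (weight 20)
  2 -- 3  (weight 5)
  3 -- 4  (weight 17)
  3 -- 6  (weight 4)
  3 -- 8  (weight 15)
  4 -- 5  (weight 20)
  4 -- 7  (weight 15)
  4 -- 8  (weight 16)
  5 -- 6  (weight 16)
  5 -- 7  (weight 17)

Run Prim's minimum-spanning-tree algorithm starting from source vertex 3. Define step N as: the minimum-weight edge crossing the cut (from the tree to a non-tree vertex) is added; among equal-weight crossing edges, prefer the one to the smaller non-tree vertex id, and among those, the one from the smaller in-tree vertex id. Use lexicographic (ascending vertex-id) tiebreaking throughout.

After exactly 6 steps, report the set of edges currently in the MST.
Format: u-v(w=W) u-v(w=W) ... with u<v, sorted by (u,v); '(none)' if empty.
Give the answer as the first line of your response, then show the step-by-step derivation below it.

1-3(w=8) 2-3(w=5) 3-6(w=4) 3-8(w=15) 4-7(w=15) 4-8(w=16)

step 1: add edge 3-6 (w=4); MST = {3-6(w=4)}
step 2: add edge 2-3 (w=5); MST = {2-3(w=5) 3-6(w=4)}
step 3: add edge 1-3 (w=8); MST = {1-3(w=8) 2-3(w=5) 3-6(w=4)}
step 4: add edge 3-8 (w=15); MST = {1-3(w=8) 2-3(w=5) 3-6(w=4) 3-8(w=15)}
step 5: add edge 4-8 (w=16); MST = {1-3(w=8) 2-3(w=5) 3-6(w=4) 3-8(w=15) 4-8(w=16)}
step 6: add edge 4-7 (w=15); MST = {1-3(w=8) 2-3(w=5) 3-6(w=4) 3-8(w=15) 4-7(w=15) 4-8(w=16)}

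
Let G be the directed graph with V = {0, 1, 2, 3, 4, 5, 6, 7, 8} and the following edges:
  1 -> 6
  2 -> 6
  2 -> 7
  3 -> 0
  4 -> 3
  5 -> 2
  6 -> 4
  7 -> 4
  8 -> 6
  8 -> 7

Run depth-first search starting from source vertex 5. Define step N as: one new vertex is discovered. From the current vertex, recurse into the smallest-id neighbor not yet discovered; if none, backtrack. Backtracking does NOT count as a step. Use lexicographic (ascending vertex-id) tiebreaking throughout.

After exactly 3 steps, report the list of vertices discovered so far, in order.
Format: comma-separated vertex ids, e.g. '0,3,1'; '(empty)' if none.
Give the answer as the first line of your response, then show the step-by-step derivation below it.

5,2,6

step 1: discover 5; path=5; order=5
step 2: discover 2; path=5>2; order=5,2
step 3: discover 6; path=5>2>6; order=5,2,6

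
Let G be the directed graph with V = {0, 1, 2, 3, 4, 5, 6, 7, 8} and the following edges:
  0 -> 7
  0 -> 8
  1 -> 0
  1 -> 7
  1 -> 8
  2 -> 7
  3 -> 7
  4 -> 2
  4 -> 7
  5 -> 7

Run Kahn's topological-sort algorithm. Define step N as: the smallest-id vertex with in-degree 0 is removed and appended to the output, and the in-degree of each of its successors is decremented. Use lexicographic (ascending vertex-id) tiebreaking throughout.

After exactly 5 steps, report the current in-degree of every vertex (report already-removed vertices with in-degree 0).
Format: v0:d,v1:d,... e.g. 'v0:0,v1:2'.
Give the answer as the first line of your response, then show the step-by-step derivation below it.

v0:0,v1:0,v2:0,v3:0,v4:0,v5:0,v6:0,v7:1,v8:0

step 1: output 1; order=[1]; indeg=(0,0,1,0,0,0,0,5,1)
step 2: output 0; order=[1,0]; indeg=(0,0,1,0,0,0,0,4,0)
step 3: output 3; order=[1,0,3]; indeg=(0,0,1,0,0,0,0,3,0)
step 4: output 4; order=[1,0,3,4]; indeg=(0,0,0,0,0,0,0,2,0)
step 5: output 2; order=[1,0,3,4,2]; indeg=(0,0,0,0,0,0,0,1,0)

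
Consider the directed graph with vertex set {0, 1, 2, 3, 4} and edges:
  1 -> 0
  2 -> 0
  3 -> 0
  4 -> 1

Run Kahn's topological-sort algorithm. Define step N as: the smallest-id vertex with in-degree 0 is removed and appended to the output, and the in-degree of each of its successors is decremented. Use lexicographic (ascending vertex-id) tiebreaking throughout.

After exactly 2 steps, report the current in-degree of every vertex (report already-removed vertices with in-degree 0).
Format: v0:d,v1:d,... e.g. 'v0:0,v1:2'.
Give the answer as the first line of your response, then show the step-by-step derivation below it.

v0:1,v1:1,v2:0,v3:0,v4:0

step 1: output 2; order=[2]; indeg=(2,1,0,0,0)
step 2: output 3; order=[2,3]; indeg=(1,1,0,0,0)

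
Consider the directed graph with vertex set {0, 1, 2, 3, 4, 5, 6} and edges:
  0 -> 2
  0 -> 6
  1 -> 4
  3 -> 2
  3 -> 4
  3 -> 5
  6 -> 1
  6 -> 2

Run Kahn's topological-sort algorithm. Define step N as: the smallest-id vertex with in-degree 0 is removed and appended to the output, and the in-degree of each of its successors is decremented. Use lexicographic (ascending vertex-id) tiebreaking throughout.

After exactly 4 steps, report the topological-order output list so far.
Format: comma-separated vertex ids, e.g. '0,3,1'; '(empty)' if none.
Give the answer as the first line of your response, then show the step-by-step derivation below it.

0,3,5,6

step 1: output 0; order=[0]; indeg=(0,1,2,0,2,1,0)
step 2: output 3; order=[0,3]; indeg=(0,1,1,0,1,0,0)
step 3: output 5; order=[0,3,5]; indeg=(0,1,1,0,1,0,0)
step 4: output 6; order=[0,3,5,6]; indeg=(0,0,0,0,1,0,0)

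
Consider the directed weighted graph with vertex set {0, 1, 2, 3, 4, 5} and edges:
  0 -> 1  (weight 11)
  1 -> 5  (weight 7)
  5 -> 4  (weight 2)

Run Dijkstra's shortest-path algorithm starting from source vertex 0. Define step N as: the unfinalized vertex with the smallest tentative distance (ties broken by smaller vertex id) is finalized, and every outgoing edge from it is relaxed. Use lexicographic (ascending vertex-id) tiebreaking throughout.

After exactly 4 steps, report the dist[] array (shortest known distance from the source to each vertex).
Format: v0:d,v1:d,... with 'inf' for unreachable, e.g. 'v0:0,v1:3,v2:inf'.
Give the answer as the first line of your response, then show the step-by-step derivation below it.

v0:0,v1:11,v2:inf,v3:inf,v4:20,v5:18

step 1: dist = v0:0,v1:11,v2:inf,v3:inf,v4:inf,v5:inf
step 2: dist = v0:0,v1:11,v2:inf,v3:inf,v4:inf,v5:18
step 3: dist = v0:0,v1:11,v2:inf,v3:inf,v4:20,v5:18
step 4: dist = v0:0,v1:11,v2:inf,v3:inf,v4:20,v5:18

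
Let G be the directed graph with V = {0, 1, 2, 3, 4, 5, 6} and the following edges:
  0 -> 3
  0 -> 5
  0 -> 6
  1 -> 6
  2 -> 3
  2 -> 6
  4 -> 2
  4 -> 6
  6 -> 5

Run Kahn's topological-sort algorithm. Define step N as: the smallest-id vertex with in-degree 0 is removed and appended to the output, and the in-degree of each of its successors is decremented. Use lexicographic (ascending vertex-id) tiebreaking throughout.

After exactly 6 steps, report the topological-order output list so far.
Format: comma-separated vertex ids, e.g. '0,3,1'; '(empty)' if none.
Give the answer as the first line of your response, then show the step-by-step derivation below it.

0,1,4,2,3,6

step 1: output 0; order=[0]; indeg=(0,0,1,1,0,1,3)
step 2: output 1; order=[0,1]; indeg=(0,0,1,1,0,1,2)
step 3: output 4; order=[0,1,4]; indeg=(0,0,0,1,0,1,1)
step 4: output 2; order=[0,1,4,2]; indeg=(0,0,0,0,0,1,0)
step 5: output 3; order=[0,1,4,2,3]; indeg=(0,0,0,0,0,1,0)
step 6: output 6; order=[0,1,4,2,3,6]; indeg=(0,0,0,0,0,0,0)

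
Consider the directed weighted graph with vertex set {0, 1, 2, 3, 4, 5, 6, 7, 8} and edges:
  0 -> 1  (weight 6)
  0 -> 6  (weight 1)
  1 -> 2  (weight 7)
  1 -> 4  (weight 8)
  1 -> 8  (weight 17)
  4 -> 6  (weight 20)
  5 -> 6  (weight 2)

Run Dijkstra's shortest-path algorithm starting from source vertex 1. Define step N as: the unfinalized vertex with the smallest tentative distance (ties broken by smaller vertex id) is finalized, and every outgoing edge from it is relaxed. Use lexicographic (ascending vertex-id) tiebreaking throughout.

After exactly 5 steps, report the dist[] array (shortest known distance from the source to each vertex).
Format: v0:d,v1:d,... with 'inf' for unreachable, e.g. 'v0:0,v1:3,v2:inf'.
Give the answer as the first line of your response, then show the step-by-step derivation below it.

v0:inf,v1:0,v2:7,v3:inf,v4:8,v5:inf,v6:28,v7:inf,v8:17

step 1: dist = v0:inf,v1:0,v2:7,v3:inf,v4:8,v5:inf,v6:inf,v7:inf,v8:17
step 2: dist = v0:inf,v1:0,v2:7,v3:inf,v4:8,v5:inf,v6:inf,v7:inf,v8:17
step 3: dist = v0:inf,v1:0,v2:7,v3:inf,v4:8,v5:inf,v6:28,v7:inf,v8:17
step 4: dist = v0:inf,v1:0,v2:7,v3:inf,v4:8,v5:inf,v6:28,v7:inf,v8:17
step 5: dist = v0:inf,v1:0,v2:7,v3:inf,v4:8,v5:inf,v6:28,v7:inf,v8:17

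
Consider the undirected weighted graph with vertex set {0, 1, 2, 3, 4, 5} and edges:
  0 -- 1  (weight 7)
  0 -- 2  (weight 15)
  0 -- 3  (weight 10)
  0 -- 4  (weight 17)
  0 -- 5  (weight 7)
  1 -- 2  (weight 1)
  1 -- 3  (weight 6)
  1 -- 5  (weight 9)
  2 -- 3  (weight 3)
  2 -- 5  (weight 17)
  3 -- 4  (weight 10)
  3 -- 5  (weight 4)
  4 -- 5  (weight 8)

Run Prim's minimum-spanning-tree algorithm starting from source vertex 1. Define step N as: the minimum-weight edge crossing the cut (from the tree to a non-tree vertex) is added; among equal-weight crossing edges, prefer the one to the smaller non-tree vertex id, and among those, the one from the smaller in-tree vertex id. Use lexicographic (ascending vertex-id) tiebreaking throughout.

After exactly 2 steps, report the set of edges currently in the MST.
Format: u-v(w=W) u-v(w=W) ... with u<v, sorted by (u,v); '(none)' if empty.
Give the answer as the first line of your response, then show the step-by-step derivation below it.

1-2(w=1) 2-3(w=3)

step 1: add edge 1-2 (w=1); MST = {1-2(w=1)}
step 2: add edge 2-3 (w=3); MST = {1-2(w=1) 2-3(w=3)}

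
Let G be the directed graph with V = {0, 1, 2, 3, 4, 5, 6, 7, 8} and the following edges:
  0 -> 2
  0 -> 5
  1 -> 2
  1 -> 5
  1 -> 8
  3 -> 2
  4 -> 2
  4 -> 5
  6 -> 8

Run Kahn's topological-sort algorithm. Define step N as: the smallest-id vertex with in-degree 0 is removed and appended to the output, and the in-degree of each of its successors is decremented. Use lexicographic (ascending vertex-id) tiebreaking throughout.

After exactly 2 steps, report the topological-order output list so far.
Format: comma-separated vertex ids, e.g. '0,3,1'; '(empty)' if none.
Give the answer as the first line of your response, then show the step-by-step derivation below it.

0,1

step 1: output 0; order=[0]; indeg=(0,0,3,0,0,2,0,0,2)
step 2: output 1; order=[0,1]; indeg=(0,0,2,0,0,1,0,0,1)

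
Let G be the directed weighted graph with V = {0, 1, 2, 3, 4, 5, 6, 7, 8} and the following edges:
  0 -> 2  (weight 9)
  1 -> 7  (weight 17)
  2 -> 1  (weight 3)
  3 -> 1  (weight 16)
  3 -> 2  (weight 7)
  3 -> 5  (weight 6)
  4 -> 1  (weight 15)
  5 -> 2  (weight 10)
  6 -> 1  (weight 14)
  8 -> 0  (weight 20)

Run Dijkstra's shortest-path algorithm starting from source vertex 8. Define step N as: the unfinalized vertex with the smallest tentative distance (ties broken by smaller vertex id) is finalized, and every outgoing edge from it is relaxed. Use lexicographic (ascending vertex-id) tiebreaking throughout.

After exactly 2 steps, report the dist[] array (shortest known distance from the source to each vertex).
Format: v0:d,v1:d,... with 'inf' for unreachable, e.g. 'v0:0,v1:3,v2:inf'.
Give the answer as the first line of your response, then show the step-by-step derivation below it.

v0:20,v1:inf,v2:29,v3:inf,v4:inf,v5:inf,v6:inf,v7:inf,v8:0

step 1: dist = v0:20,v1:inf,v2:inf,v3:inf,v4:inf,v5:inf,v6:inf,v7:inf,v8:0
step 2: dist = v0:20,v1:inf,v2:29,v3:inf,v4:inf,v5:inf,v6:inf,v7:inf,v8:0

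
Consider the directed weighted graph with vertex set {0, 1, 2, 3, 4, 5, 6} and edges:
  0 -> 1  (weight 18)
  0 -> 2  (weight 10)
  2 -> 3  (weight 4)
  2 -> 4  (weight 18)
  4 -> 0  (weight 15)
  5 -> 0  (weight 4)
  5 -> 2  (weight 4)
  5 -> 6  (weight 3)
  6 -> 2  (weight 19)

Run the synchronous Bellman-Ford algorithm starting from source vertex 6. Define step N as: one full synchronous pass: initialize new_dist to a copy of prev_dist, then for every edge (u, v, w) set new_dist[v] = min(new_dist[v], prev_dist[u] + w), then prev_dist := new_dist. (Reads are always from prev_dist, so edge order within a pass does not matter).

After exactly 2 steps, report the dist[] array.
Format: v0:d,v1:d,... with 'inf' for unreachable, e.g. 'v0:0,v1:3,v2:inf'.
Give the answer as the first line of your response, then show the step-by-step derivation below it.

v0:inf,v1:inf,v2:19,v3:23,v4:37,v5:inf,v6:0

step 1: dist = v0:inf,v1:inf,v2:19,v3:inf,v4:inf,v5:inf,v6:0
step 2: dist = v0:inf,v1:inf,v2:19,v3:23,v4:37,v5:inf,v6:0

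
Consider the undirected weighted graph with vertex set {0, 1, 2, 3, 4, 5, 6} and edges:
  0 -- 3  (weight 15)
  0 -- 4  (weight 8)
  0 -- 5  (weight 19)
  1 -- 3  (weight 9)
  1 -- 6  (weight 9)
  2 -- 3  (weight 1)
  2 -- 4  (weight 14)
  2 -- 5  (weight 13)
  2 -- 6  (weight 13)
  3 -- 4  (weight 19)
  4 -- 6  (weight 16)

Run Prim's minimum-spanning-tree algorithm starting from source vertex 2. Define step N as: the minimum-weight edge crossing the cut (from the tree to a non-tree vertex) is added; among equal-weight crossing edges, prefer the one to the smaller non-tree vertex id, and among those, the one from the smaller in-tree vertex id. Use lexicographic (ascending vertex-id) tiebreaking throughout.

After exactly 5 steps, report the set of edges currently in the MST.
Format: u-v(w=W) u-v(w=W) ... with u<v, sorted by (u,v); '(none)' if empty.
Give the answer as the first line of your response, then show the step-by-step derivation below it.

1-3(w=9) 1-6(w=9) 2-3(w=1) 2-4(w=14) 2-5(w=13)

step 1: add edge 2-3 (w=1); MST = {2-3(w=1)}
step 2: add edge 1-3 (w=9); MST = {1-3(w=9) 2-3(w=1)}
step 3: add edge 1-6 (w=9); MST = {1-3(w=9) 1-6(w=9) 2-3(w=1)}
step 4: add edge 2-5 (w=13); MST = {1-3(w=9) 1-6(w=9) 2-3(w=1) 2-5(w=13)}
step 5: add edge 2-4 (w=14); MST = {1-3(w=9) 1-6(w=9) 2-3(w=1) 2-4(w=14) 2-5(w=13)}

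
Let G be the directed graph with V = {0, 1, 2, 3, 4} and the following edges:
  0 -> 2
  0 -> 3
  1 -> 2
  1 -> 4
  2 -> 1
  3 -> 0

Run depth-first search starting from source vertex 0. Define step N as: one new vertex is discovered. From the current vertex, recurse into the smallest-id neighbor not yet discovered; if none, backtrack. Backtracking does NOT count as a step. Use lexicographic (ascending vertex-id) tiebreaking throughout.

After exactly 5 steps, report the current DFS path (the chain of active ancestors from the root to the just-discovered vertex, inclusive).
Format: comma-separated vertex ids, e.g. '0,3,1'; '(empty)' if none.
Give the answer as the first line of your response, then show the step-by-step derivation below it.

0,3

step 1: discover 0; path=0; order=0
step 2: discover 2; path=0>2; order=0,2
step 3: discover 1; path=0>2>1; order=0,2,1
step 4: discover 4; path=0>2>1>4; order=0,2,1,4
step 5: discover 3; path=0>3; order=0,2,1,4,3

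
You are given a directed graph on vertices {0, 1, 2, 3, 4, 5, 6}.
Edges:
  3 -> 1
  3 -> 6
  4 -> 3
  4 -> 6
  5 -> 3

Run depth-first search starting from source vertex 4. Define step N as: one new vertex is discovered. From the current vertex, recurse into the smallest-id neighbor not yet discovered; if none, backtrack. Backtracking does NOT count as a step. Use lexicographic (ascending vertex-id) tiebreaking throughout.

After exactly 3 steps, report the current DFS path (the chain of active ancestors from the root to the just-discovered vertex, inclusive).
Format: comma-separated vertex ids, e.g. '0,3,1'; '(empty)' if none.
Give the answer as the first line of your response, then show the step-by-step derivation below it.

4,3,1

step 1: discover 4; path=4; order=4
step 2: discover 3; path=4>3; order=4,3
step 3: discover 1; path=4>3>1; order=4,3,1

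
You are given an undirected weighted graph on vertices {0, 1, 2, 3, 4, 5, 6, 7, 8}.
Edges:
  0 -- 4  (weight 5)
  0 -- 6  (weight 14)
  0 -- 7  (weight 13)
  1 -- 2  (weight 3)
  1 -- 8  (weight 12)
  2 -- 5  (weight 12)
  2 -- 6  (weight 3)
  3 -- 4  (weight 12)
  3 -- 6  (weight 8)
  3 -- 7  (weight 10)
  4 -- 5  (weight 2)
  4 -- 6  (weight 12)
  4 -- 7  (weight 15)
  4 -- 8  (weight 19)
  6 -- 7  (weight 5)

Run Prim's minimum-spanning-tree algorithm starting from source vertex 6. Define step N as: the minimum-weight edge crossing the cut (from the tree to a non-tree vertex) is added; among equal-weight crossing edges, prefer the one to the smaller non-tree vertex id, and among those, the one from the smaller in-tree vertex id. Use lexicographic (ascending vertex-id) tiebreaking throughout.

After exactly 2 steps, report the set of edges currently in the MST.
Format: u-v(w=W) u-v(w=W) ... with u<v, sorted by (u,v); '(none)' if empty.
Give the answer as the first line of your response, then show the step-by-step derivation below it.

1-2(w=3) 2-6(w=3)

step 1: add edge 2-6 (w=3); MST = {2-6(w=3)}
step 2: add edge 1-2 (w=3); MST = {1-2(w=3) 2-6(w=3)}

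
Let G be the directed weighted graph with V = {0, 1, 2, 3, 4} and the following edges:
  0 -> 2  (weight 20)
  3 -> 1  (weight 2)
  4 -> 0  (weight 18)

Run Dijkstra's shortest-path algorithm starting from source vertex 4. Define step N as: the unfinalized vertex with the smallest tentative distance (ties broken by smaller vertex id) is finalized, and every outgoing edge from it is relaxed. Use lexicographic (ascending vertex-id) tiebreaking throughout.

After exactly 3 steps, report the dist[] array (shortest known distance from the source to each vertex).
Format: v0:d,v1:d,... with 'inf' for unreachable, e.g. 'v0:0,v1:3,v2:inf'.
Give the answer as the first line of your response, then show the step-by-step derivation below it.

v0:18,v1:inf,v2:38,v3:inf,v4:0

step 1: dist = v0:18,v1:inf,v2:inf,v3:inf,v4:0
step 2: dist = v0:18,v1:inf,v2:38,v3:inf,v4:0
step 3: dist = v0:18,v1:inf,v2:38,v3:inf,v4:0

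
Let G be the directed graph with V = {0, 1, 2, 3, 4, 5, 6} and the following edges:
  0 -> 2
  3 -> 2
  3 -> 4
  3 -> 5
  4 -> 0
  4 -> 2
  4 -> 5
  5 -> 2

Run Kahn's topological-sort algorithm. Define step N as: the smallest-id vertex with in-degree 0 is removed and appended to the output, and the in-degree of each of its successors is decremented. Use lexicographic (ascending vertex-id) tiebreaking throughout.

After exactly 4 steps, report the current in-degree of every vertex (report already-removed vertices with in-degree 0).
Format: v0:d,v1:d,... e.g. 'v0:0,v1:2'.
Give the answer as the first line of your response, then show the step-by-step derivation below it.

v0:0,v1:0,v2:1,v3:0,v4:0,v5:0,v6:0

step 1: output 1; order=[1]; indeg=(1,0,4,0,1,2,0)
step 2: output 3; order=[1,3]; indeg=(1,0,3,0,0,1,0)
step 3: output 4; order=[1,3,4]; indeg=(0,0,2,0,0,0,0)
step 4: output 0; order=[1,3,4,0]; indeg=(0,0,1,0,0,0,0)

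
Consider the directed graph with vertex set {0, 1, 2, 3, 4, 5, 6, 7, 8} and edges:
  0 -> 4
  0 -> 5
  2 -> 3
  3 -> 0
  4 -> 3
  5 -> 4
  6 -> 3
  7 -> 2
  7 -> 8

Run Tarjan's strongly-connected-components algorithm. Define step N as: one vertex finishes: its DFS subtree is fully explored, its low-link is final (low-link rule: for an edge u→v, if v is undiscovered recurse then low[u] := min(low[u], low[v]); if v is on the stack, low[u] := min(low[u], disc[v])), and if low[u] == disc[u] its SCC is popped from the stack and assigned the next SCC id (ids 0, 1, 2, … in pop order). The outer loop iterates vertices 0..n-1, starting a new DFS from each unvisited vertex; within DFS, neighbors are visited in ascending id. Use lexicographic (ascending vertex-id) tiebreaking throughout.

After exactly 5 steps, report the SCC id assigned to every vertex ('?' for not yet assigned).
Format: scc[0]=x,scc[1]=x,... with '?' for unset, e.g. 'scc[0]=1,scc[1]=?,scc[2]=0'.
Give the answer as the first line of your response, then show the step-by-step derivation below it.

scc[0]=0,scc[1]=1,scc[2]=?,scc[3]=0,scc[4]=0,scc[5]=0,scc[6]=?,scc[7]=?,scc[8]=?

step 1: low=(low[0]=0,low[1]=?,low[2]=?,low[3]=0,low[4]=1,low[5]=?,low[6]=?,low[7]=?,low[8]=?); scc=(scc[0]=?,scc[1]=?,scc[2]=?,scc[3]=?,scc[4]=?,scc[5]=?,scc[6]=?,scc[7]=?,scc[8]=?)
step 2: low=(low[0]=0,low[1]=?,low[2]=?,low[3]=0,low[4]=0,low[5]=?,low[6]=?,low[7]=?,low[8]=?); scc=(scc[0]=?,scc[1]=?,scc[2]=?,scc[3]=?,scc[4]=?,scc[5]=?,scc[6]=?,scc[7]=?,scc[8]=?)
step 3: low=(low[0]=0,low[1]=?,low[2]=?,low[3]=0,low[4]=0,low[5]=1,low[6]=?,low[7]=?,low[8]=?); scc=(scc[0]=?,scc[1]=?,scc[2]=?,scc[3]=?,scc[4]=?,scc[5]=?,scc[6]=?,scc[7]=?,scc[8]=?)
step 4: low=(low[0]=0,low[1]=?,low[2]=?,low[3]=0,low[4]=0,low[5]=1,low[6]=?,low[7]=?,low[8]=?); scc=(scc[0]=0,scc[1]=?,scc[2]=?,scc[3]=0,scc[4]=0,scc[5]=0,scc[6]=?,scc[7]=?,scc[8]=?)
step 5: low=(low[0]=0,low[1]=4,low[2]=?,low[3]=0,low[4]=0,low[5]=1,low[6]=?,low[7]=?,low[8]=?); scc=(scc[0]=0,scc[1]=1,scc[2]=?,scc[3]=0,scc[4]=0,scc[5]=0,scc[6]=?,scc[7]=?,scc[8]=?)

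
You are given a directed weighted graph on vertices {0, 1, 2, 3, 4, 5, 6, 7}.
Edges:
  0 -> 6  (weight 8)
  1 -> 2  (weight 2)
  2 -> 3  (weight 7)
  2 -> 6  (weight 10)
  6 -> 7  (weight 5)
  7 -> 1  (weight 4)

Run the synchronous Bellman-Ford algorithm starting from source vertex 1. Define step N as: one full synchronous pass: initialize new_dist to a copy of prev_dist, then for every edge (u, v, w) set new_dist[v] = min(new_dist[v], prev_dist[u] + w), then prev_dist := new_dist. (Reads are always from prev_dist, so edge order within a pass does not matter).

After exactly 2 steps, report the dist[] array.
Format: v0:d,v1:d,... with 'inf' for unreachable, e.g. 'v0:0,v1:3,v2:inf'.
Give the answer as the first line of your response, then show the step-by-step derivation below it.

v0:inf,v1:0,v2:2,v3:9,v4:inf,v5:inf,v6:12,v7:inf

step 1: dist = v0:inf,v1:0,v2:2,v3:inf,v4:inf,v5:inf,v6:inf,v7:inf
step 2: dist = v0:inf,v1:0,v2:2,v3:9,v4:inf,v5:inf,v6:12,v7:inf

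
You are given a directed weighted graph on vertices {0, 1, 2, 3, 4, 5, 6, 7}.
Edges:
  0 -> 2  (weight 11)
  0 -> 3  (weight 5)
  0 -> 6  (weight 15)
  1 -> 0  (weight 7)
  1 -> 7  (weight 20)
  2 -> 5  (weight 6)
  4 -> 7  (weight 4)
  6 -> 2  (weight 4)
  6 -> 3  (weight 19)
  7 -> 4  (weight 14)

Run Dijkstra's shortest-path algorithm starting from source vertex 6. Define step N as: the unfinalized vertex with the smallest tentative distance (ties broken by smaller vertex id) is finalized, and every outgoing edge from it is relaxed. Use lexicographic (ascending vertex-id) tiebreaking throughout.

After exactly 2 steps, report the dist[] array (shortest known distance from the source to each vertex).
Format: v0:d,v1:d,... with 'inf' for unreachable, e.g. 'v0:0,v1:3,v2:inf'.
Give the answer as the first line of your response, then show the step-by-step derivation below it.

v0:inf,v1:inf,v2:4,v3:19,v4:inf,v5:10,v6:0,v7:inf

step 1: dist = v0:inf,v1:inf,v2:4,v3:19,v4:inf,v5:inf,v6:0,v7:inf
step 2: dist = v0:inf,v1:inf,v2:4,v3:19,v4:inf,v5:10,v6:0,v7:inf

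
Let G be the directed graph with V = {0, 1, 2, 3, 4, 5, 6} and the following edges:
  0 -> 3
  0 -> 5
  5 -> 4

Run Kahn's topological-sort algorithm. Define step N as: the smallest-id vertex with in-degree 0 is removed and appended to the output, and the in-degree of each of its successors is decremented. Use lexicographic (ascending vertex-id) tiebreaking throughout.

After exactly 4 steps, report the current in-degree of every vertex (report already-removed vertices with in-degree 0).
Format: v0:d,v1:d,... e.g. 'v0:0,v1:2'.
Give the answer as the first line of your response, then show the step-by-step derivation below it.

v0:0,v1:0,v2:0,v3:0,v4:1,v5:0,v6:0

step 1: output 0; order=[0]; indeg=(0,0,0,0,1,0,0)
step 2: output 1; order=[0,1]; indeg=(0,0,0,0,1,0,0)
step 3: output 2; order=[0,1,2]; indeg=(0,0,0,0,1,0,0)
step 4: output 3; order=[0,1,2,3]; indeg=(0,0,0,0,1,0,0)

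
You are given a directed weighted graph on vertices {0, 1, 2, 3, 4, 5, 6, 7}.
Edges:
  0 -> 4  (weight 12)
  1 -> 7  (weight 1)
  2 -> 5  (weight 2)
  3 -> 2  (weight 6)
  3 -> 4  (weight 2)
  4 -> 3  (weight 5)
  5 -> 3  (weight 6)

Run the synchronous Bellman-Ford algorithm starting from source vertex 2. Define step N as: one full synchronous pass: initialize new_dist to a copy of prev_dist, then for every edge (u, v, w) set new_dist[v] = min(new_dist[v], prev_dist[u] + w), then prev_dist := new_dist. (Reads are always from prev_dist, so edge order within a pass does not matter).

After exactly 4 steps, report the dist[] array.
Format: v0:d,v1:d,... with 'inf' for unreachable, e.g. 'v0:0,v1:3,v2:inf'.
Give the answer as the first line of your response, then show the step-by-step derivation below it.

v0:inf,v1:inf,v2:0,v3:8,v4:10,v5:2,v6:inf,v7:inf

step 1: dist = v0:inf,v1:inf,v2:0,v3:inf,v4:inf,v5:2,v6:inf,v7:inf
step 2: dist = v0:inf,v1:inf,v2:0,v3:8,v4:inf,v5:2,v6:inf,v7:inf
step 3: dist = v0:inf,v1:inf,v2:0,v3:8,v4:10,v5:2,v6:inf,v7:inf
step 4: dist = v0:inf,v1:inf,v2:0,v3:8,v4:10,v5:2,v6:inf,v7:inf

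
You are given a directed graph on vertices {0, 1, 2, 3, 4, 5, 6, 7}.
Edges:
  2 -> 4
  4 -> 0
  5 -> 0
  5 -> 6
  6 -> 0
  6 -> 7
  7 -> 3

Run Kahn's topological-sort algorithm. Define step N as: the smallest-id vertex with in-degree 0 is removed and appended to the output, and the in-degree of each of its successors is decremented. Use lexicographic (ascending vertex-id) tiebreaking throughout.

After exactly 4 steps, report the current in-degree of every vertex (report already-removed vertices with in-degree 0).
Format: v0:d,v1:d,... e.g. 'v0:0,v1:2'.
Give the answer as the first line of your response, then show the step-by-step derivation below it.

v0:1,v1:0,v2:0,v3:1,v4:0,v5:0,v6:0,v7:1

step 1: output 1; order=[1]; indeg=(3,0,0,1,1,0,1,1)
step 2: output 2; order=[1,2]; indeg=(3,0,0,1,0,0,1,1)
step 3: output 4; order=[1,2,4]; indeg=(2,0,0,1,0,0,1,1)
step 4: output 5; order=[1,2,4,5]; indeg=(1,0,0,1,0,0,0,1)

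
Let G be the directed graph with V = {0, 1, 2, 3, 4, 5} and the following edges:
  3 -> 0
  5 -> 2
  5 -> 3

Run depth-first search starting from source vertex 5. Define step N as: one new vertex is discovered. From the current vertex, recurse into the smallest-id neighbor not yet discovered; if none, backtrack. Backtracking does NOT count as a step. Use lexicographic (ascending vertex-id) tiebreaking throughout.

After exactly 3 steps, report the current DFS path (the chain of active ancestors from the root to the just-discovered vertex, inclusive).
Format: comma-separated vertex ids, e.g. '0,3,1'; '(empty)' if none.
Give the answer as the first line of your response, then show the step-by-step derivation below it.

5,3

step 1: discover 5; path=5; order=5
step 2: discover 2; path=5>2; order=5,2
step 3: discover 3; path=5>3; order=5,2,3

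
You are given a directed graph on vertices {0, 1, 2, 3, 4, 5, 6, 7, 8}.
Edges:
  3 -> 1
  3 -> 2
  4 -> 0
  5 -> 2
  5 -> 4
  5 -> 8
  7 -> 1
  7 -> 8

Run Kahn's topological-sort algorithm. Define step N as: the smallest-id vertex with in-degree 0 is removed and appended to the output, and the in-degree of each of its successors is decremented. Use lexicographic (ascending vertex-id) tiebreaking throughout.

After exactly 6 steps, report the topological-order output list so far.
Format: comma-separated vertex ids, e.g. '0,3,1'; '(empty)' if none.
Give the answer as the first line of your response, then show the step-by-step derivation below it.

3,5,2,4,0,6

step 1: output 3; order=[3]; indeg=(1,1,1,0,1,0,0,0,2)
step 2: output 5; order=[3,5]; indeg=(1,1,0,0,0,0,0,0,1)
step 3: output 2; order=[3,5,2]; indeg=(1,1,0,0,0,0,0,0,1)
step 4: output 4; order=[3,5,2,4]; indeg=(0,1,0,0,0,0,0,0,1)
step 5: output 0; order=[3,5,2,4,0]; indeg=(0,1,0,0,0,0,0,0,1)
step 6: output 6; order=[3,5,2,4,0,6]; indeg=(0,1,0,0,0,0,0,0,1)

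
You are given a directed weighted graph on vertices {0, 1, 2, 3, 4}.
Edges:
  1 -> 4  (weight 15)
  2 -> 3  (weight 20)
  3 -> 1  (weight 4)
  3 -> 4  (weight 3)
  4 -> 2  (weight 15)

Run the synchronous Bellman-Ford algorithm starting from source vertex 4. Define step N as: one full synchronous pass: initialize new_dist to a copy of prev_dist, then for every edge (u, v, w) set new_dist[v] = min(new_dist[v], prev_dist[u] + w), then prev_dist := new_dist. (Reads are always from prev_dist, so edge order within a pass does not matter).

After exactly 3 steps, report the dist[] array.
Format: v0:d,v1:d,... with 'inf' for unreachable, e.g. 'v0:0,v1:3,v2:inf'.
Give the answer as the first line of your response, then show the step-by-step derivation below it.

v0:inf,v1:39,v2:15,v3:35,v4:0

step 1: dist = v0:inf,v1:inf,v2:15,v3:inf,v4:0
step 2: dist = v0:inf,v1:inf,v2:15,v3:35,v4:0
step 3: dist = v0:inf,v1:39,v2:15,v3:35,v4:0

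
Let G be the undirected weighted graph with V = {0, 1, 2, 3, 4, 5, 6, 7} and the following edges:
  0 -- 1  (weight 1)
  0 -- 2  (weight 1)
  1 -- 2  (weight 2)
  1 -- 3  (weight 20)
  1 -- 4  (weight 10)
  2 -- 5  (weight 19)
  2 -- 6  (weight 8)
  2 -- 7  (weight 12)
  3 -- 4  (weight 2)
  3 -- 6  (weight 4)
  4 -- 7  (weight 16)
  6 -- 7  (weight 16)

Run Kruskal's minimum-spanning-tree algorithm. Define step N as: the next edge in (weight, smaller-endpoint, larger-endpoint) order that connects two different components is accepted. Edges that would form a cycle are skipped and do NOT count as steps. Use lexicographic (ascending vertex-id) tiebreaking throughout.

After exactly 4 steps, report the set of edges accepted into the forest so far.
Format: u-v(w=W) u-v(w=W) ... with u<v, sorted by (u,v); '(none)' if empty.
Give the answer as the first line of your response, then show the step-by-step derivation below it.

0-1(w=1) 0-2(w=1) 3-4(w=2) 3-6(w=4)

step 1: add edge 0-1 (w=1); MST = {0-1(w=1)}
step 2: add edge 0-2 (w=1); MST = {0-1(w=1) 0-2(w=1)}
step 3: add edge 3-4 (w=2); MST = {0-1(w=1) 0-2(w=1) 3-4(w=2)}
step 4: add edge 3-6 (w=4); MST = {0-1(w=1) 0-2(w=1) 3-4(w=2) 3-6(w=4)}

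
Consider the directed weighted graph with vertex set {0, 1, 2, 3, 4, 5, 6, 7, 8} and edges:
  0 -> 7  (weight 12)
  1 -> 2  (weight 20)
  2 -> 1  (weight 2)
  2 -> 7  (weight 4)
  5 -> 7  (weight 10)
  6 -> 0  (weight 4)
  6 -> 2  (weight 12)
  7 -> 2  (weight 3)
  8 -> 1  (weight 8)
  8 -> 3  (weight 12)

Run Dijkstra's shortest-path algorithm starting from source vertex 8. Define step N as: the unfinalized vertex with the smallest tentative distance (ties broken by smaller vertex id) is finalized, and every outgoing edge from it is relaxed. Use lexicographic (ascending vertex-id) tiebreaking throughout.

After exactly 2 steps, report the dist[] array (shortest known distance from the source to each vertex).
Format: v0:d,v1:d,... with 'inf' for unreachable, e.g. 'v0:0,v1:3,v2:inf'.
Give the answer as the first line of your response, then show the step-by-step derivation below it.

v0:inf,v1:8,v2:28,v3:12,v4:inf,v5:inf,v6:inf,v7:inf,v8:0

step 1: dist = v0:inf,v1:8,v2:inf,v3:12,v4:inf,v5:inf,v6:inf,v7:inf,v8:0
step 2: dist = v0:inf,v1:8,v2:28,v3:12,v4:inf,v5:inf,v6:inf,v7:inf,v8:0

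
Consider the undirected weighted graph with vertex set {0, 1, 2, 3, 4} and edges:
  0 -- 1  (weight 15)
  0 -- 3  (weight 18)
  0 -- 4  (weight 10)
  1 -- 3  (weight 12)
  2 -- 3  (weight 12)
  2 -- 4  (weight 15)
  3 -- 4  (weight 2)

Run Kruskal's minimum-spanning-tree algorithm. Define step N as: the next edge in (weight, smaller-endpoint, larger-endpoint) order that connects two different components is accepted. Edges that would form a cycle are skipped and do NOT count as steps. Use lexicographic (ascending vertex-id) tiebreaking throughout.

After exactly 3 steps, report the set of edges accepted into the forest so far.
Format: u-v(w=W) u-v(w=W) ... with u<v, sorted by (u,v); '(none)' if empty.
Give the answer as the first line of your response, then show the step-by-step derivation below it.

0-4(w=10) 1-3(w=12) 3-4(w=2)

step 1: add edge 3-4 (w=2); MST = {3-4(w=2)}
step 2: add edge 0-4 (w=10); MST = {0-4(w=10) 3-4(w=2)}
step 3: add edge 1-3 (w=12); MST = {0-4(w=10) 1-3(w=12) 3-4(w=2)}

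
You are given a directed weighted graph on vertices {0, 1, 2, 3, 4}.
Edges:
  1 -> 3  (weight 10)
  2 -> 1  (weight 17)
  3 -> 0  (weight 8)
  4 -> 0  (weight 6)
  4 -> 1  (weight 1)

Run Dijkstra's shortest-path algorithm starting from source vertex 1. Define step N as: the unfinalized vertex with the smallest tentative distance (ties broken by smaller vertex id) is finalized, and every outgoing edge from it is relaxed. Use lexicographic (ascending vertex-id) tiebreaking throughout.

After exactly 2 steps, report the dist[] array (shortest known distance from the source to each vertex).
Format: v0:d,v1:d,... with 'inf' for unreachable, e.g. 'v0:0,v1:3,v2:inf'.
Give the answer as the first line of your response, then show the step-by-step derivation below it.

v0:18,v1:0,v2:inf,v3:10,v4:inf

step 1: dist = v0:inf,v1:0,v2:inf,v3:10,v4:inf
step 2: dist = v0:18,v1:0,v2:inf,v3:10,v4:inf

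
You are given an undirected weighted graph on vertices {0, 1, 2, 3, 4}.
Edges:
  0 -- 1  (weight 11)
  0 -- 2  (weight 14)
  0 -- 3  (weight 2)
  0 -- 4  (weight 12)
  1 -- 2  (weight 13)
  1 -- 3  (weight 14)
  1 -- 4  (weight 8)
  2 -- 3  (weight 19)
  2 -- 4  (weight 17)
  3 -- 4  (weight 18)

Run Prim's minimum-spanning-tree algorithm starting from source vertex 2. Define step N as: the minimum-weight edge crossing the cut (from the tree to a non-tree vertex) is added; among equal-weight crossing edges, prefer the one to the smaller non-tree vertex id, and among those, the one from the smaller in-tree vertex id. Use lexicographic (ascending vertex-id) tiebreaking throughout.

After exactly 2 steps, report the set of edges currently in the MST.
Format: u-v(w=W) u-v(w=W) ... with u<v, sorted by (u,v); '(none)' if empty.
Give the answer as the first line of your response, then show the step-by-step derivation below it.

1-2(w=13) 1-4(w=8)

step 1: add edge 1-2 (w=13); MST = {1-2(w=13)}
step 2: add edge 1-4 (w=8); MST = {1-2(w=13) 1-4(w=8)}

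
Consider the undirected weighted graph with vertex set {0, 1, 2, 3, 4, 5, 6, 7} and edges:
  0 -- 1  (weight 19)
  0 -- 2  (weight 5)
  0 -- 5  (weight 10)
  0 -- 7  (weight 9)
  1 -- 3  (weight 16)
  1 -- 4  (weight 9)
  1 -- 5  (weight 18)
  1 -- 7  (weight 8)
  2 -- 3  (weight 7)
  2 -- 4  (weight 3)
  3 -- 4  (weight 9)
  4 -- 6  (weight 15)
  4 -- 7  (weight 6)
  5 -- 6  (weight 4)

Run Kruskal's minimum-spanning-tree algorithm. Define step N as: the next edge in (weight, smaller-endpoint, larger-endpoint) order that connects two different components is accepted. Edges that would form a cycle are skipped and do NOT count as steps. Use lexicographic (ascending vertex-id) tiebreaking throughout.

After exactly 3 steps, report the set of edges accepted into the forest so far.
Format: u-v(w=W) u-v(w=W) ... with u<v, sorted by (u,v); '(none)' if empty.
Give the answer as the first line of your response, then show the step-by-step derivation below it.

0-2(w=5) 2-4(w=3) 5-6(w=4)

step 1: add edge 2-4 (w=3); MST = {2-4(w=3)}
step 2: add edge 5-6 (w=4); MST = {2-4(w=3) 5-6(w=4)}
step 3: add edge 0-2 (w=5); MST = {0-2(w=5) 2-4(w=3) 5-6(w=4)}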